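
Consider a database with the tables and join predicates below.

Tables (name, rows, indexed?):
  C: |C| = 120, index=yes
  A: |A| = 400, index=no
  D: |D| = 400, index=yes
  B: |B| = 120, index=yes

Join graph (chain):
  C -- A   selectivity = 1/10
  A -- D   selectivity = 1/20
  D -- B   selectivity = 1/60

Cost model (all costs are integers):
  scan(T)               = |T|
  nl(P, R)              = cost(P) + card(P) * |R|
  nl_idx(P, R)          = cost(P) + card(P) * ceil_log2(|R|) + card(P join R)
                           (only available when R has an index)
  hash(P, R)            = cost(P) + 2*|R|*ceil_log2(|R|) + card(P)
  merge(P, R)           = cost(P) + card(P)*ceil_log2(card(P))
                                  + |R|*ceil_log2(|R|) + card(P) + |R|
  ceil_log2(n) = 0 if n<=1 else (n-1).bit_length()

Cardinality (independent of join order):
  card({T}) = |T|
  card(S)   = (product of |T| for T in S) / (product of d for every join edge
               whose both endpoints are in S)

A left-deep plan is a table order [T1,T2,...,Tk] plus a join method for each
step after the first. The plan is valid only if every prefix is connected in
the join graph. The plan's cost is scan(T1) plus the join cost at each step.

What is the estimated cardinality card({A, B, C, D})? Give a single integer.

Tables in S: A(400), B(120), C(120), D(400)
Edges inside S: C-A(d=10), A-D(d=20), D-B(d=60)
numerator = 400 * 120 * 120 * 400 = 2304000000
denominator = 10 * 20 * 60 = 12000
card(S) = 2304000000 / 12000 = 192000

192000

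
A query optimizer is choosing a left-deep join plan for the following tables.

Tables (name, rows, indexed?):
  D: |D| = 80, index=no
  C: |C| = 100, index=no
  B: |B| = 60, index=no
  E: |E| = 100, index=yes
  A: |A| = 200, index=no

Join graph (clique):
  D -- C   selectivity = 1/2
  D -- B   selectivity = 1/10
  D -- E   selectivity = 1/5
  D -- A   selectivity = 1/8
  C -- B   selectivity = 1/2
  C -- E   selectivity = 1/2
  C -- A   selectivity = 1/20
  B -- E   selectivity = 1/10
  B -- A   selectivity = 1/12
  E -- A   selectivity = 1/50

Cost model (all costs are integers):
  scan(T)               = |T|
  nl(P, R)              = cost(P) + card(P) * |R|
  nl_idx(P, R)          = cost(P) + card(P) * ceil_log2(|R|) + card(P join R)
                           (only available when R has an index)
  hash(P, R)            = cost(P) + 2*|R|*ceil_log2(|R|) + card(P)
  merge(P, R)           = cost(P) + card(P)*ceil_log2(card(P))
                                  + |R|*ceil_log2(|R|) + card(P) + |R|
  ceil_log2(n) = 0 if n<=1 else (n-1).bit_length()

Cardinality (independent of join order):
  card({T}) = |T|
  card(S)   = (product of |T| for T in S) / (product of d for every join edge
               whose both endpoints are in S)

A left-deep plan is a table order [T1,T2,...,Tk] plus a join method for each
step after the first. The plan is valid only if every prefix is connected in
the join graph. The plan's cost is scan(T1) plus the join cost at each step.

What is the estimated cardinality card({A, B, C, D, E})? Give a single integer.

Tables in S: A(200), B(60), C(100), D(80), E(100)
Edges inside S: D-C(d=2), D-B(d=10), D-E(d=5), D-A(d=8), C-B(d=2), C-E(d=2), C-A(d=20), B-E(d=10), B-A(d=12), E-A(d=50)
numerator = 200 * 60 * 100 * 80 * 100 = 9600000000
denominator = 2 * 10 * 5 * 8 * 2 * 2 * 20 * 10 * 12 * 50 = 384000000
card(S) = 9600000000 / 384000000 = 25

25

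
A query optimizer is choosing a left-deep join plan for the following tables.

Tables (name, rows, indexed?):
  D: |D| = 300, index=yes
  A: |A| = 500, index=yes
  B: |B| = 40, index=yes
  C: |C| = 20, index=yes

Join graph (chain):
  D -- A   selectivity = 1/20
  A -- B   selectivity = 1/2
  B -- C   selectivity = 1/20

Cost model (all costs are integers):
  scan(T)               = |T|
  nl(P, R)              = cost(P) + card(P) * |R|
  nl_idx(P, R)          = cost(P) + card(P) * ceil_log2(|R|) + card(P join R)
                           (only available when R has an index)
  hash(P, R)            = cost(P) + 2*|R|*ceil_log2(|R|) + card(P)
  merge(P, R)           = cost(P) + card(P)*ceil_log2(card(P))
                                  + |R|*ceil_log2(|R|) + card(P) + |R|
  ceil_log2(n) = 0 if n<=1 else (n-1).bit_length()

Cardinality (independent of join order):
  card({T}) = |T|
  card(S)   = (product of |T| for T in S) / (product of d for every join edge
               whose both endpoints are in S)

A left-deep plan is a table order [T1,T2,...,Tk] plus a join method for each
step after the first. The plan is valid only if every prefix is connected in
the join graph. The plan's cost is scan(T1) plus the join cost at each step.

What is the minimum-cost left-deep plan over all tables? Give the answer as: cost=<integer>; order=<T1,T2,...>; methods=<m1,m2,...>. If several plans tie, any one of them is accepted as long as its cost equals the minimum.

cost=20860; order=C,B,A,D; methods=nl_idx,merge,hash

Selinger DP (subsets sized 1..n):
  {D}: scan cost=300, card=300
  {A}: scan cost=500, card=500
  {B}: scan cost=40, card=40
  {C}: scan cost=20, card=20
  {AD}: card=7500; try (D,hash)→6400, (A,merge)→8300, (D,merge)→8500, (A,hash)→9600, (A,nl_idx)→10500, (D,nl_idx)→12500 …(+2); best=6400 via (D,hash)
  {AB}: card=10000; try (B,hash)→1480, (A,merge)→5320, (B,merge)→5780, (A,hash)→9080, (A,nl_idx)→10400, (B,nl_idx)→13500 …(+2); best=1480 via (B,hash)
  {BC}: card=40; try (B,nl_idx)→180, (C,hash)→280, (C,nl_idx)→280, (B,merge)→420, (C,merge)→440, (B,hash)→520 …(+2); best=180 via (B,nl_idx)
  {ABD}: card=150000; try (B,hash)→14380, (D,hash)→16880, (B,merge)→111680, (D,merge)→154480, (B,nl_idx)→201400, (D,nl_idx)→241480 …(+2); best=14380 via (B,hash)
  {ABC}: card=10000; try (A,merge)→5460, (A,hash)→9220, (A,nl_idx)→10540, (C,hash)→11680, (A,nl)→20180, (C,nl_idx)→61480 …(+2); best=5460 via (A,merge)
  {ABCD}: card=150000; try (D,hash)→20860, (D,merge)→158460, (C,hash)→164580, (D,nl_idx)→245460, (C,nl_idx)→914380, (C,merge)→2864500 …(+2); best=20860 via (D,hash)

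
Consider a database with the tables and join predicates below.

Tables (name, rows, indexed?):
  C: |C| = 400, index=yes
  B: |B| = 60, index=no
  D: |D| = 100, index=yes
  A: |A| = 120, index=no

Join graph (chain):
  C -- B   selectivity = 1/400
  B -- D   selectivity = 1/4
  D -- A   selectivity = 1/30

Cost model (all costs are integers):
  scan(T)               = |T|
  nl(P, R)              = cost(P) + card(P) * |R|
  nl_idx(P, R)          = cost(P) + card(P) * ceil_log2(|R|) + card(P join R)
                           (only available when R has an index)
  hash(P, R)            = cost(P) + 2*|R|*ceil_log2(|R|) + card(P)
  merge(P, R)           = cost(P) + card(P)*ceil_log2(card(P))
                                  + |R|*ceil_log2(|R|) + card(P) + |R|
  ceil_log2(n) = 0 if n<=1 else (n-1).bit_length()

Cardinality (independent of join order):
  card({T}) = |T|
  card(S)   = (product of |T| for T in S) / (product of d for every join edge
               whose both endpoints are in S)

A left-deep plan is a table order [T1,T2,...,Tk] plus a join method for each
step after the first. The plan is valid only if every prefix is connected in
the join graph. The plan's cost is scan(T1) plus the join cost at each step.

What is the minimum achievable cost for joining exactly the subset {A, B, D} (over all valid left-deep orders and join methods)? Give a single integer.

2480

Selinger DP over subsets of {A,B,D}:
  {B}: scan cost=60, card=60
  {D}: scan cost=100, card=100
  {A}: scan cost=120, card=120
  {BD}: card=1500; try (B,hash)→920, (D,merge)→1280, (B,merge)→1320, (D,hash)→1520, (D,nl_idx)→1980, (D,nl)→6060 …(+1); best=920 via (B,hash)
  {AD}: card=400; try (D,nl_idx)→1360, (D,hash)→1640, (A,merge)→1860, (D,merge)→1880, (A,hash)→1880, (A,nl)→12100 …(+1); best=1360 via (D,nl_idx)
  {ABD}: card=6000; try (B,hash)→2480, (A,hash)→4100, (B,merge)→5780, (A,merge)→19880, (B,nl)→25360, (A,nl)→180920; best=2480 via (B,hash)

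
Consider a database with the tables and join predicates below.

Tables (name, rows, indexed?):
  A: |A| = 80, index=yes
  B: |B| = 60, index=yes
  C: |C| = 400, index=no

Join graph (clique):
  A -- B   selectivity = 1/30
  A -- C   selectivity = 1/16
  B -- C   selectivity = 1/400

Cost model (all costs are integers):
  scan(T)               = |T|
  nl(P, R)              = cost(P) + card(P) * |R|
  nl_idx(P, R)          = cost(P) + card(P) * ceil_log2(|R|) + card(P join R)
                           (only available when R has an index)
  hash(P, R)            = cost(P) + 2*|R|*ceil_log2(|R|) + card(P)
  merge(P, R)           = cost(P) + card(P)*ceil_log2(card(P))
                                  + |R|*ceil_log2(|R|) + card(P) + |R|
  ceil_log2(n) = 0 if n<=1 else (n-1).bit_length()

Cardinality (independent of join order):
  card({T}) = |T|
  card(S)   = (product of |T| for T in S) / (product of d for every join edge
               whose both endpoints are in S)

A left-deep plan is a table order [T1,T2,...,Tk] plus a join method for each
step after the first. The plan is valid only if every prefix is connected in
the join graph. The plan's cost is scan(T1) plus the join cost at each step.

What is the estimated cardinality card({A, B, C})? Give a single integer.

10

Tables in S: A(80), B(60), C(400)
Edges inside S: A-B(d=30), A-C(d=16), B-C(d=400)
numerator = 80 * 60 * 400 = 1920000
denominator = 30 * 16 * 400 = 192000
card(S) = 1920000 / 192000 = 10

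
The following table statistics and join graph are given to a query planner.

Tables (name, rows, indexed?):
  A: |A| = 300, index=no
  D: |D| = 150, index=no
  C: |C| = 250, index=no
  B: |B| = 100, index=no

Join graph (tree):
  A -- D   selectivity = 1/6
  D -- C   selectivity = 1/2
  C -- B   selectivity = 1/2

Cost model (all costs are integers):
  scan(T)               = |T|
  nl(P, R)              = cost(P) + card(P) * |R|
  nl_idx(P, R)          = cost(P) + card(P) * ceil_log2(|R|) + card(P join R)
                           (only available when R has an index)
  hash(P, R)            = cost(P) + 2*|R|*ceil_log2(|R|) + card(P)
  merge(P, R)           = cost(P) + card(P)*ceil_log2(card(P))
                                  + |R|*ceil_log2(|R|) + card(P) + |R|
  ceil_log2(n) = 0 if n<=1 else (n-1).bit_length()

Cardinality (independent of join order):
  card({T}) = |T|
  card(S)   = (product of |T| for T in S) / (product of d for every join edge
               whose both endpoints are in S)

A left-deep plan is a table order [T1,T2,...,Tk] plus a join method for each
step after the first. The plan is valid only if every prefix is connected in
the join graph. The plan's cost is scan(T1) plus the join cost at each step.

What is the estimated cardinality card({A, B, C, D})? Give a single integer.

Tables in S: A(300), B(100), C(250), D(150)
Edges inside S: A-D(d=6), D-C(d=2), C-B(d=2)
numerator = 300 * 100 * 250 * 150 = 1125000000
denominator = 6 * 2 * 2 = 24
card(S) = 1125000000 / 24 = 46875000

46875000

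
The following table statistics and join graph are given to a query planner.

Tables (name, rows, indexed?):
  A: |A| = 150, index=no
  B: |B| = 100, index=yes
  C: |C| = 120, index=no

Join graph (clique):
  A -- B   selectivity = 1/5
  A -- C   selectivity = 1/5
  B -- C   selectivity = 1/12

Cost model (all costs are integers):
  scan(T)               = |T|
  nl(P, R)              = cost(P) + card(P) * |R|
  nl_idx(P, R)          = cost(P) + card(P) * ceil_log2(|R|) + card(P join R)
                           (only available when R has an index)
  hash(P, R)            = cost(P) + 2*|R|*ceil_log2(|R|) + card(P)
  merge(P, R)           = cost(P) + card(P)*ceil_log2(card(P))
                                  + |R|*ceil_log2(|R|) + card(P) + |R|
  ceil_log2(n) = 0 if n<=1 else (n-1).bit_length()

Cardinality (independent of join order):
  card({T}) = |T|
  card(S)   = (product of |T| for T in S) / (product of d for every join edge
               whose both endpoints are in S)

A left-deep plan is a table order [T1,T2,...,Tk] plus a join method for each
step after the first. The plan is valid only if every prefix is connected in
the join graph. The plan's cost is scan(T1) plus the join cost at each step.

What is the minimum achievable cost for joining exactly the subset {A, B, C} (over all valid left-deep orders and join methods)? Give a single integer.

5040

Selinger DP over subsets of {A,B,C}:
  {A}: scan cost=150, card=150
  {B}: scan cost=100, card=100
  {C}: scan cost=120, card=120
  {AB}: card=3000; try (B,hash)→1700, (A,merge)→2250, (B,merge)→2300, (A,hash)→2600, (B,nl_idx)→4200, (A,nl)→15100 …(+1); best=1700 via (B,hash)
  {AC}: card=3600; try (C,hash)→1980, (A,merge)→2430, (C,merge)→2460, (A,hash)→2640, (A,nl)→18120, (C,nl)→18150; best=1980 via (C,hash)
  {BC}: card=1000; try (B,hash)→1640, (C,merge)→1860, (C,hash)→1880, (B,merge)→1880, (B,nl_idx)→1960, (C,nl)→12100 …(+1); best=1640 via (B,hash)
  {ABC}: card=6000; try (A,hash)→5040, (C,hash)→6380, (B,hash)→6980, (A,merge)→13990, (B,nl_idx)→33180, (C,merge)→41660 …(+4); best=5040 via (A,hash)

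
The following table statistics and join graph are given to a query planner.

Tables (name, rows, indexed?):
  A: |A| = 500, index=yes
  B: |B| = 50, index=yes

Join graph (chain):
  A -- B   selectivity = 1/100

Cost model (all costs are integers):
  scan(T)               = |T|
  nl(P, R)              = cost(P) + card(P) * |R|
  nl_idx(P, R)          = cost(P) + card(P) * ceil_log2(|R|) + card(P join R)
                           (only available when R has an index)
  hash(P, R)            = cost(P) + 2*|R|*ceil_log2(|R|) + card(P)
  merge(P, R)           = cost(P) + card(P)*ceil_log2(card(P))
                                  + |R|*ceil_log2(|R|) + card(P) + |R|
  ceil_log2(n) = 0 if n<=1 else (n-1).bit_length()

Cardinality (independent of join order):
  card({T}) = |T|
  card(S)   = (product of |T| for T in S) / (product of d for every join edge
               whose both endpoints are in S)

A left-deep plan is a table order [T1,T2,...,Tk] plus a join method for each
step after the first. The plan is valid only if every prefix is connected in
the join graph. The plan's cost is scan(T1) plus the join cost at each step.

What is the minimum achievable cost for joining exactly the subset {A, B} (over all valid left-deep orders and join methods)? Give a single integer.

Selinger DP over subsets of {A,B}:
  {A}: scan cost=500, card=500
  {B}: scan cost=50, card=50
  {AB}: card=250; try (A,nl_idx)→750, (B,hash)→1600, (B,nl_idx)→3750, (A,merge)→5400, (B,merge)→5850, (A,hash)→9100 …(+2); best=750 via (A,nl_idx)

750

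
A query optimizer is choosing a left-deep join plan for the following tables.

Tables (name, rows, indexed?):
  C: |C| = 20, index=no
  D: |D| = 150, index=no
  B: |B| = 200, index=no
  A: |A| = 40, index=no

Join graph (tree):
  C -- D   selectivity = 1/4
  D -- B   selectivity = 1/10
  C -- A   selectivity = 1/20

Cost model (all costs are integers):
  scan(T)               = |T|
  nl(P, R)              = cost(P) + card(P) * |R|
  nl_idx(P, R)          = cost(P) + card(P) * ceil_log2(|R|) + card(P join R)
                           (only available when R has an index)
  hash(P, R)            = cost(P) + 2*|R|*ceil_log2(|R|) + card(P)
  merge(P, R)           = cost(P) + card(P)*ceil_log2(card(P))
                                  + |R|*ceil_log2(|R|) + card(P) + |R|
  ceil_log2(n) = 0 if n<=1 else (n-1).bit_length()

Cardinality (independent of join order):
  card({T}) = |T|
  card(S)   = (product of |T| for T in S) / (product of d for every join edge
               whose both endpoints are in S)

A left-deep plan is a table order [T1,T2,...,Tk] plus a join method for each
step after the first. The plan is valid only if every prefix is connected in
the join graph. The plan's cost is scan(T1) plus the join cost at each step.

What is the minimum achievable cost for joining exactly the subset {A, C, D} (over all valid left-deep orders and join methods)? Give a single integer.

Selinger DP over subsets of {A,C,D}:
  {C}: scan cost=20, card=20
  {D}: scan cost=150, card=150
  {A}: scan cost=40, card=40
  {CD}: card=750; try (C,hash)→500, (D,merge)→1490, (C,merge)→1620, (D,hash)→2440, (D,nl)→3020, (C,nl)→3150; best=500 via (C,hash)
  {AC}: card=40; try (C,hash)→280, (A,merge)→420, (C,merge)→440, (A,hash)→520, (A,nl)→820, (C,nl)→840; best=280 via (C,hash)
  {ACD}: card=1500; try (A,hash)→1730, (D,merge)→1910, (D,hash)→2720, (D,nl)→6280, (A,merge)→9030, (A,nl)→30500; best=1730 via (A,hash)

1730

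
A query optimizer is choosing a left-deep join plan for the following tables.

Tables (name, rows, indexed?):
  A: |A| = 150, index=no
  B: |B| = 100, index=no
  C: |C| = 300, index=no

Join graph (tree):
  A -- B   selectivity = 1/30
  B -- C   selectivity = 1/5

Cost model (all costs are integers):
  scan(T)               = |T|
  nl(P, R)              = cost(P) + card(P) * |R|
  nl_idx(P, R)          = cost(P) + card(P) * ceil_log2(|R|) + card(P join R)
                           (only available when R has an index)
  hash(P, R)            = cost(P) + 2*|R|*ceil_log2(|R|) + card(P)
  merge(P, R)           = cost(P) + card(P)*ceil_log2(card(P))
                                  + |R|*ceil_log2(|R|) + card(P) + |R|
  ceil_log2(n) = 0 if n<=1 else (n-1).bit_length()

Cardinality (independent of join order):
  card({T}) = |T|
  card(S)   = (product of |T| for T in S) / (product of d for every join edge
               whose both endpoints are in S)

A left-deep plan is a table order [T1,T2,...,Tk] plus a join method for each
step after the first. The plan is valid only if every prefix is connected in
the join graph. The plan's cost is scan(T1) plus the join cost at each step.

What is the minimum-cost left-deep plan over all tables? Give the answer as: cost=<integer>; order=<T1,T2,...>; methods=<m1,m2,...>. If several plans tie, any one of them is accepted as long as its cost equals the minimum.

cost=7600; order=A,B,C; methods=hash,hash

Selinger DP (subsets sized 1..n):
  {A}: scan cost=150, card=150
  {B}: scan cost=100, card=100
  {C}: scan cost=300, card=300
  {AB}: card=500; try (B,hash)→1700, (A,merge)→2250, (B,merge)→2300, (A,hash)→2600, (A,nl)→15100, (B,nl)→15150; best=1700 via (B,hash)
  {BC}: card=6000; try (B,hash)→2000, (C,merge)→3900, (B,merge)→4100, (C,hash)→5600, (C,nl)→30100, (B,nl)→30300; best=2000 via (B,hash)
  {ABC}: card=30000; try (C,hash)→7600, (C,merge)→9700, (A,hash)→10400, (A,merge)→87350, (C,nl)→151700, (A,nl)→902000; best=7600 via (C,hash)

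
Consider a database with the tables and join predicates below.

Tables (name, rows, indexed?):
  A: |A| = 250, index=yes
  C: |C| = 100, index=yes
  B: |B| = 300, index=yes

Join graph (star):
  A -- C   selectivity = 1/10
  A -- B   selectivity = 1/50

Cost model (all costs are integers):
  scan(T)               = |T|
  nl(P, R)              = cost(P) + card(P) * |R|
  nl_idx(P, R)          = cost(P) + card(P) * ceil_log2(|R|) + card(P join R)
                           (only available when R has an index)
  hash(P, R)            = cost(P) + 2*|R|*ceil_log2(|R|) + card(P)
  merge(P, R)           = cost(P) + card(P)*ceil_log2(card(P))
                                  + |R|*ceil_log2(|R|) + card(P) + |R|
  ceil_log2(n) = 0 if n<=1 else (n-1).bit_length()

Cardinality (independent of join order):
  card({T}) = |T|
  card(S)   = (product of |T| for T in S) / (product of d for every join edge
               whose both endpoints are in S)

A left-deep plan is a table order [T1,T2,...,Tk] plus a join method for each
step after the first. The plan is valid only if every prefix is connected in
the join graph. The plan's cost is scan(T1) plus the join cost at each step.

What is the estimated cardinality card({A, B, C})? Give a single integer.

15000

Tables in S: A(250), B(300), C(100)
Edges inside S: A-C(d=10), A-B(d=50)
numerator = 250 * 300 * 100 = 7500000
denominator = 10 * 50 = 500
card(S) = 7500000 / 500 = 15000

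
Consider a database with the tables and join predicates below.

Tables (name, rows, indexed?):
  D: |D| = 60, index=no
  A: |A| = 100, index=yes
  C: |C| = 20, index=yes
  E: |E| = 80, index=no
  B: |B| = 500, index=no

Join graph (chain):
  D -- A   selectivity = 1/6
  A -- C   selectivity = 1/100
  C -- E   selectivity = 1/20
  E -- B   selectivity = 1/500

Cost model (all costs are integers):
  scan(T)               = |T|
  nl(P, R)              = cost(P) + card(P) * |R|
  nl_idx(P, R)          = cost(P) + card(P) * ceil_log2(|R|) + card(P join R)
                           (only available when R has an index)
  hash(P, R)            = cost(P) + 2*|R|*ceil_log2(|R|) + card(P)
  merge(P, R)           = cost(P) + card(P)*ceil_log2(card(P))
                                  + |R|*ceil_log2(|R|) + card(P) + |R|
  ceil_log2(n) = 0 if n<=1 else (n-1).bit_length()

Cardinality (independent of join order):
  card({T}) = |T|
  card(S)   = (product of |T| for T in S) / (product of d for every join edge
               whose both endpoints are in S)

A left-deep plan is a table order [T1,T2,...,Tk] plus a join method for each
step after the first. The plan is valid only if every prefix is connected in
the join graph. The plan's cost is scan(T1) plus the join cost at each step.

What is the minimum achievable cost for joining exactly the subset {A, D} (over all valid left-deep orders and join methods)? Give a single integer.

Selinger DP over subsets of {A,D}:
  {D}: scan cost=60, card=60
  {A}: scan cost=100, card=100
  {AD}: card=1000; try (D,hash)→920, (A,merge)→1280, (D,merge)→1320, (A,nl_idx)→1480, (A,hash)→1520, (A,nl)→6060 …(+1); best=920 via (D,hash)

920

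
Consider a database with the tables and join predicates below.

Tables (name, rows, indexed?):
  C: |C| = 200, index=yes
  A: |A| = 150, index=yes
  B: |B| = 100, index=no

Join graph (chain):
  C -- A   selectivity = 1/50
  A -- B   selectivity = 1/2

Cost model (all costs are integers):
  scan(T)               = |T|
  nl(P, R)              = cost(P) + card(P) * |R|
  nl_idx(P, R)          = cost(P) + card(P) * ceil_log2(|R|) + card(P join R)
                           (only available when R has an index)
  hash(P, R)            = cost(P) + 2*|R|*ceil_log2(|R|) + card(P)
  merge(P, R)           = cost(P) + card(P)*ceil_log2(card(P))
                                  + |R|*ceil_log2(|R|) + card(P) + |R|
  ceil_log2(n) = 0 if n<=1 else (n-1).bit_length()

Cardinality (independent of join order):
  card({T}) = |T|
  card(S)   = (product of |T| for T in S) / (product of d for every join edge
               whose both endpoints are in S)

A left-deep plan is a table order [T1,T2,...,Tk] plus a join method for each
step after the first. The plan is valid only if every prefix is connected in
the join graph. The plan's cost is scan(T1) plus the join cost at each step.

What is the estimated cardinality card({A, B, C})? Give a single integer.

30000

Tables in S: A(150), B(100), C(200)
Edges inside S: C-A(d=50), A-B(d=2)
numerator = 150 * 100 * 200 = 3000000
denominator = 50 * 2 = 100
card(S) = 3000000 / 100 = 30000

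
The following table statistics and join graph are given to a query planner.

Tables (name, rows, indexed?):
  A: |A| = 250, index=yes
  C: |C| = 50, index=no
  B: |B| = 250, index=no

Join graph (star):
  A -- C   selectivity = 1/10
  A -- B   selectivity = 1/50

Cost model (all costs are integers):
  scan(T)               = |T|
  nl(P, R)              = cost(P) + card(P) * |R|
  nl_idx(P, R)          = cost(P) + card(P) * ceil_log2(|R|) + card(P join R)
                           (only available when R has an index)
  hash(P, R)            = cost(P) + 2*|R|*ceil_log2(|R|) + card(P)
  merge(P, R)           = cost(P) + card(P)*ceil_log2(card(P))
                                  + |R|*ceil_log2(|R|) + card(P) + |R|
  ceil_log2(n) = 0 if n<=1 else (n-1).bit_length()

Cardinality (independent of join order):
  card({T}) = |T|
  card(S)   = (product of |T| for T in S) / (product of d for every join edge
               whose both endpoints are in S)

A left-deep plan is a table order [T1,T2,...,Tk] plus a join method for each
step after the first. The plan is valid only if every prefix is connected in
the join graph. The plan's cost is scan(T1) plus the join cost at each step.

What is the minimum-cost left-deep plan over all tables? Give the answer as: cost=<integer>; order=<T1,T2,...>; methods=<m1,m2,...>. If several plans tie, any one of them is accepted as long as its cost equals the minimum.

cost=5350; order=B,A,C; methods=nl_idx,hash

Selinger DP (subsets sized 1..n):
  {A}: scan cost=250, card=250
  {C}: scan cost=50, card=50
  {B}: scan cost=250, card=250
  {AC}: card=1250; try (C,hash)→1100, (A,nl_idx)→1700, (A,merge)→2650, (C,merge)→2850, (A,hash)→4100, (A,nl)→12550 …(+1); best=1100 via (C,hash)
  {AB}: card=1250; try (A,nl_idx)→3500, (B,hash)→4500, (A,hash)→4500, (B,merge)→4750, (A,merge)→4750, (B,nl)→62750 …(+1); best=3500 via (A,nl_idx)
  {ABC}: card=6250; try (C,hash)→5350, (B,hash)→6350, (B,merge)→18350, (C,merge)→18850, (C,nl)→66000, (B,nl)→313600; best=5350 via (C,hash)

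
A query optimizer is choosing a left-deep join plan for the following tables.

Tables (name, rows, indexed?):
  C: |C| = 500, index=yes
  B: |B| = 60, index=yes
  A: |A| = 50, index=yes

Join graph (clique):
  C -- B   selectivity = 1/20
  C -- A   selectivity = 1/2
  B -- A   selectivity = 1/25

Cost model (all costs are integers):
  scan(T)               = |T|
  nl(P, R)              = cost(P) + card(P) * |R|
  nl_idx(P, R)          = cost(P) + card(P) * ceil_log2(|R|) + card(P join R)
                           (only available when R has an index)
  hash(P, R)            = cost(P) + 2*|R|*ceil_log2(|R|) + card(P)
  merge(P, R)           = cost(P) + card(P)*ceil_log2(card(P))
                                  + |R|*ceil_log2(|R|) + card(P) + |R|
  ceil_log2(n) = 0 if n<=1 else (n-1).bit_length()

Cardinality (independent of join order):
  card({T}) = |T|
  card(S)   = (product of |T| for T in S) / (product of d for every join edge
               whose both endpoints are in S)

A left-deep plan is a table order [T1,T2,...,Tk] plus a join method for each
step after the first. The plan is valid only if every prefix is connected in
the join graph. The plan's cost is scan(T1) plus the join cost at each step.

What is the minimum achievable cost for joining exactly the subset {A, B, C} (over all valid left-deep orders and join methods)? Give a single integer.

3050

Selinger DP over subsets of {A,B,C}:
  {C}: scan cost=500, card=500
  {B}: scan cost=60, card=60
  {A}: scan cost=50, card=50
  {BC}: card=1500; try (B,hash)→1720, (C,nl_idx)→2100, (B,nl_idx)→5000, (C,merge)→5480, (B,merge)→5920, (C,hash)→9120 …(+2); best=1720 via (B,hash)
  {AC}: card=12500; try (A,hash)→1600, (C,merge)→5400, (A,merge)→5850, (C,hash)→9100, (C,nl_idx)→13000, (A,nl_idx)→16000 …(+2); best=1600 via (A,hash)
  {AB}: card=120; try (B,nl_idx)→470, (A,nl_idx)→540, (A,hash)→720, (B,hash)→820, (B,merge)→820, (A,merge)→830 …(+2); best=470 via (B,nl_idx)
  {ABC}: card=1500; try (C,nl_idx)→3050, (A,hash)→3820, (C,merge)→6430, (C,hash)→9590, (A,nl_idx)→12220, (B,hash)→14820 …(+6); best=3050 via (C,nl_idx)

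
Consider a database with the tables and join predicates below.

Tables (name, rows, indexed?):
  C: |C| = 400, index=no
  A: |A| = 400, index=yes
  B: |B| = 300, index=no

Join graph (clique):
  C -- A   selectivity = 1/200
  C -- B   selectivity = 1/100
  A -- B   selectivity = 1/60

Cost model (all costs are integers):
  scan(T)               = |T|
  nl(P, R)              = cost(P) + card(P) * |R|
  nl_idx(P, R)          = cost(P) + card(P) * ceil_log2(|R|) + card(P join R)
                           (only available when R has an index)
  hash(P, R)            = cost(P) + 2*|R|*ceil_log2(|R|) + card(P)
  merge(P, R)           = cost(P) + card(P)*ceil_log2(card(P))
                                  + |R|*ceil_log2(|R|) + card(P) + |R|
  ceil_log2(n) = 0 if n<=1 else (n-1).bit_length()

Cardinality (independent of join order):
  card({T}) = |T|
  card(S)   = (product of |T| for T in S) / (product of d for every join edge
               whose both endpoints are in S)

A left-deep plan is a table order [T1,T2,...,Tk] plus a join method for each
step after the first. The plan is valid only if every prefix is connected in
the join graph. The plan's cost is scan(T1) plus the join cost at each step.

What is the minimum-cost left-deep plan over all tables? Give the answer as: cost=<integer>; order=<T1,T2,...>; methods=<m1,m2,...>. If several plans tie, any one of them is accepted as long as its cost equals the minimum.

cost=11000; order=C,A,B; methods=nl_idx,hash

Selinger DP (subsets sized 1..n):
  {C}: scan cost=400, card=400
  {A}: scan cost=400, card=400
  {B}: scan cost=300, card=300
  {AC}: card=800; try (A,nl_idx)→4800, (C,hash)→8000, (A,hash)→8000, (C,merge)→8400, (A,merge)→8400, (C,nl)→160400 …(+1); best=4800 via (A,nl_idx)
  {BC}: card=1200; try (B,hash)→6200, (C,merge)→7300, (B,merge)→7400, (C,hash)→7800, (C,nl)→120300, (B,nl)→120400; best=6200 via (B,hash)
  {AB}: card=2000; try (A,nl_idx)→5000, (B,hash)→6200, (A,merge)→7300, (B,merge)→7400, (A,hash)→7800, (A,nl)→120300 …(+1); best=5000 via (A,nl_idx)
  {ABC}: card=40; try (B,hash)→11000, (C,hash)→14200, (A,hash)→14600, (B,merge)→16600, (A,nl_idx)→17040, (A,merge)→24600 …(+4); best=11000 via (B,hash)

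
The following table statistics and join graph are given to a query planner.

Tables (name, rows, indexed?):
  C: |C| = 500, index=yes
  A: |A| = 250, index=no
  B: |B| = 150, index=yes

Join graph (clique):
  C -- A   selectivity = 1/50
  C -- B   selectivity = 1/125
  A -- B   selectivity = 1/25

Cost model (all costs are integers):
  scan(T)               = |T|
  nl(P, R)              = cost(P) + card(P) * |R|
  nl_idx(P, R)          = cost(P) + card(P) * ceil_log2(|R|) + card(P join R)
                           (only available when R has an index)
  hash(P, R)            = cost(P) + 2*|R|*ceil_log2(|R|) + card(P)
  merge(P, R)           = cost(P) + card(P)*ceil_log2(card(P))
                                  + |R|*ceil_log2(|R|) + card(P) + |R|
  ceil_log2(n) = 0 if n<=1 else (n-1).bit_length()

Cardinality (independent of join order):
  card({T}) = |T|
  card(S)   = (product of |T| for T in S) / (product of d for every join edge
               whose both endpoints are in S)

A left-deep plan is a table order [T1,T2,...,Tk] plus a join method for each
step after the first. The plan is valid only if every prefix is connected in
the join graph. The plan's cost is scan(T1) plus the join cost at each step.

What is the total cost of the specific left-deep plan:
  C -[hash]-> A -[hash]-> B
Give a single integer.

step 1: scan C: cost=500, card=500
step 2: join A via hash
    card(P join A) = 500*250/(50) = 2500
    cost = 500 + 2*250*8 + 500 = 5000
step 3: join B via hash
    card(P join B) = 2500*150/(125*25) = 120
    cost = 5000 + 2*150*8 + 2500 = 9900

9900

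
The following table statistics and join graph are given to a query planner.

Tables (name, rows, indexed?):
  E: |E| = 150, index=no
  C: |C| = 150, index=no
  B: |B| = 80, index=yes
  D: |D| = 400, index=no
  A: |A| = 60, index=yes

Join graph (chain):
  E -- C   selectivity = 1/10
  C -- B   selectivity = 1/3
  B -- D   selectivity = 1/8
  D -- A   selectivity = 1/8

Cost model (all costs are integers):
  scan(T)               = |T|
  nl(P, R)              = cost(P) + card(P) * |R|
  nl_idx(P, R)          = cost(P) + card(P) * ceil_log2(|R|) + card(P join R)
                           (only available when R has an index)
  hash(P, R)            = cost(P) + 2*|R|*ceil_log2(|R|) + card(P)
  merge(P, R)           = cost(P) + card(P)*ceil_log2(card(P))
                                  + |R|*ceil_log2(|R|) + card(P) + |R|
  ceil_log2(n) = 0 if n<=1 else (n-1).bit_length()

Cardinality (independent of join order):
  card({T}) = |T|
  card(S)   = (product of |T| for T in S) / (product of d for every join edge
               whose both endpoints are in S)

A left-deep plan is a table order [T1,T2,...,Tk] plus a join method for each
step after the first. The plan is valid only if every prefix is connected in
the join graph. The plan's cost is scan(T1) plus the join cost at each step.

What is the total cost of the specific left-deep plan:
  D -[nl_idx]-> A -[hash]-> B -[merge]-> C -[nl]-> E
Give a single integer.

225491270

step 1: scan D: cost=400, card=400
step 2: join A via nl_idx
    card(P join A) = 400*60/(8) = 3000
    cost = 400 + 400*6 + 3000 = 5800
step 3: join B via hash
    card(P join B) = 3000*80/(8) = 30000
    cost = 5800 + 2*80*7 + 3000 = 9920
step 4: join C via merge
    card(P join C) = 30000*150/(3) = 1500000
    cost = 9920 + 30000*15 + 150*8 + 30000 + 150 = 491270
step 5: join E via nl
    card(P join E) = 1500000*150/(10) = 22500000
    cost = 491270 + 1500000*150 = 225491270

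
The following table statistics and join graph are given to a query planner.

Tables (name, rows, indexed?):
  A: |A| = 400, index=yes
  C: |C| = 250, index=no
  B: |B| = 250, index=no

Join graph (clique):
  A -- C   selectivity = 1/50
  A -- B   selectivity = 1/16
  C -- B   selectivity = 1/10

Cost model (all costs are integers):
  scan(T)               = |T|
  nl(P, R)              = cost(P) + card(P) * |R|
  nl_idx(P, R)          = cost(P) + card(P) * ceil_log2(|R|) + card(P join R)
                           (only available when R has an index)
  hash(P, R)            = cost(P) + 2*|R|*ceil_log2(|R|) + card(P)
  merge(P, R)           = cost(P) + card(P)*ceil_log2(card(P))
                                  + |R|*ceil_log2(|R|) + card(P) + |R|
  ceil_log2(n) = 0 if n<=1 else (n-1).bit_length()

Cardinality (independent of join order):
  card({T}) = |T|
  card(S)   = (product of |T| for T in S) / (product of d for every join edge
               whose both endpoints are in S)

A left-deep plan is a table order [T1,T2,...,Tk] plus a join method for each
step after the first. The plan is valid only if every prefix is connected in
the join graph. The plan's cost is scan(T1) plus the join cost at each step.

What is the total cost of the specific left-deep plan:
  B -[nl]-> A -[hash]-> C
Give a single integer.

110500

step 1: scan B: cost=250, card=250
step 2: join A via nl
    card(P join A) = 250*400/(16) = 6250
    cost = 250 + 250*400 = 100250
step 3: join C via hash
    card(P join C) = 6250*250/(50*10) = 3125
    cost = 100250 + 2*250*8 + 6250 = 110500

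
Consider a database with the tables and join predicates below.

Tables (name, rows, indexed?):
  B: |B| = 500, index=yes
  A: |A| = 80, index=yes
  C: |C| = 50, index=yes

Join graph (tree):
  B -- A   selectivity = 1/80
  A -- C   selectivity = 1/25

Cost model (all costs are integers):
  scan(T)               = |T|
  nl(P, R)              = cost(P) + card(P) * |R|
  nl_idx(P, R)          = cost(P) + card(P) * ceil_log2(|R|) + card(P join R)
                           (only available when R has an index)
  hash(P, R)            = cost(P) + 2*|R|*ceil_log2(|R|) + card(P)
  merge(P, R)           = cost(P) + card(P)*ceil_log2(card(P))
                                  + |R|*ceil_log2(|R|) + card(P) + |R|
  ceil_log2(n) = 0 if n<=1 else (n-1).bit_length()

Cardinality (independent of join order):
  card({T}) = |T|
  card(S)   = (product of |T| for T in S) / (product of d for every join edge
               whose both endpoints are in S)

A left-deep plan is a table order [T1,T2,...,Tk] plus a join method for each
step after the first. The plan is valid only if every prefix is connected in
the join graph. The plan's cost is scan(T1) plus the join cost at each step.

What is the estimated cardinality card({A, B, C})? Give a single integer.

1000

Tables in S: A(80), B(500), C(50)
Edges inside S: B-A(d=80), A-C(d=25)
numerator = 80 * 500 * 50 = 2000000
denominator = 80 * 25 = 2000
card(S) = 2000000 / 2000 = 1000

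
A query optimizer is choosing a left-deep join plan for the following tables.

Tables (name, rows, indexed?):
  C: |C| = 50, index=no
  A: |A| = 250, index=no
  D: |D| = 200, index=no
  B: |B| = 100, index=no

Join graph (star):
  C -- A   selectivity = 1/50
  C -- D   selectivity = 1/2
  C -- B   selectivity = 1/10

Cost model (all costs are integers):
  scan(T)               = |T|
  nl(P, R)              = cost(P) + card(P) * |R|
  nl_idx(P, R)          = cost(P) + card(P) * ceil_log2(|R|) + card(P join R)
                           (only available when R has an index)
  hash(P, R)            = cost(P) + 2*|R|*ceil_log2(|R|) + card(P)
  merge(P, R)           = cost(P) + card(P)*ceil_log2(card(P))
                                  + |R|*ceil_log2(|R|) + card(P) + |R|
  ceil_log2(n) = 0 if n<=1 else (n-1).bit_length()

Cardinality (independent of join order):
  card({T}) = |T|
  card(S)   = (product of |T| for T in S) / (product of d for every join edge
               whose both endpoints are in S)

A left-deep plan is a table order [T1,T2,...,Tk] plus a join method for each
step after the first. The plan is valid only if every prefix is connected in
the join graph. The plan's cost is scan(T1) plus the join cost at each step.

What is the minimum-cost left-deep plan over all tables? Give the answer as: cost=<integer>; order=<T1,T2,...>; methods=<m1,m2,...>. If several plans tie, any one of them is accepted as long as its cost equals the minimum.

cost=8450; order=A,C,B,D; methods=hash,hash,hash

Selinger DP (subsets sized 1..n):
  {C}: scan cost=50, card=50
  {A}: scan cost=250, card=250
  {D}: scan cost=200, card=200
  {B}: scan cost=100, card=100
  {AC}: card=250; try (C,hash)→1100, (A,merge)→2650, (C,merge)→2850, (A,hash)→4100, (A,nl)→12550, (C,nl)→12750; best=1100 via (C,hash)
  {CD}: card=5000; try (C,hash)→1000, (D,merge)→2200, (C,merge)→2350, (D,hash)→3300, (D,nl)→10050, (C,nl)→10200; best=1000 via (C,hash)
  {BC}: card=500; try (C,hash)→800, (B,merge)→1200, (C,merge)→1250, (B,hash)→1500, (B,nl)→5050, (C,nl)→5100; best=800 via (C,hash)
  {ACD}: card=25000; try (D,hash)→4550, (D,merge)→5150, (A,hash)→10000, (D,nl)→51100, (A,merge)→73250, (A,nl)→1251000; best=4550 via (D,hash)
  {ABC}: card=2500; try (B,hash)→2750, (B,merge)→4150, (A,hash)→5300, (A,merge)→8050, (B,nl)→26100, (A,nl)→125800; best=2750 via (B,hash)
  {BCD}: card=50000; try (D,hash)→4500, (B,hash)→7400, (D,merge)→7600, (B,merge)→71800, (D,nl)→100800, (B,nl)→501000; best=4500 via (D,hash)
  {ABCD}: card=250000; try (D,hash)→8450, (B,hash)→30950, (D,merge)→37050, (A,hash)→58500, (B,merge)→405350, (D,nl)→502750 …(+3); best=8450 via (D,hash)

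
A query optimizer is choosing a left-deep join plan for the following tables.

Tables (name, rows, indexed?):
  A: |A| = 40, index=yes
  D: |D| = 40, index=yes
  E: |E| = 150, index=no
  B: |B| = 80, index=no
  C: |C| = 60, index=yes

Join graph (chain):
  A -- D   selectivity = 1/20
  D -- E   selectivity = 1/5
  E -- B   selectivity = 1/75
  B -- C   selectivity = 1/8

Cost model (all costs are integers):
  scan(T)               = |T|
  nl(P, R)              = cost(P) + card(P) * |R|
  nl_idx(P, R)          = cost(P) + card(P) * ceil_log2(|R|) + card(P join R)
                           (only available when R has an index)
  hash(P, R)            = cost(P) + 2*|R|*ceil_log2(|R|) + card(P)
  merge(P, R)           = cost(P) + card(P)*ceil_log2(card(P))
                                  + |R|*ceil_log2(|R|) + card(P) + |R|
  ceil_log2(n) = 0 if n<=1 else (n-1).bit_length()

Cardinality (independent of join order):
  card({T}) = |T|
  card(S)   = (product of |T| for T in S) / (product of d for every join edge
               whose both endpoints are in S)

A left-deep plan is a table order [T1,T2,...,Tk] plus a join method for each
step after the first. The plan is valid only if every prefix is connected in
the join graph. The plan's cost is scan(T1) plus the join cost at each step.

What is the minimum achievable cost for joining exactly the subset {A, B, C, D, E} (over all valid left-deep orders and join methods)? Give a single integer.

7100

Selinger DP over subsets of {A,B,C,D,E}:
  {A}: scan cost=40, card=40
  {D}: scan cost=40, card=40
  {E}: scan cost=150, card=150
  {B}: scan cost=80, card=80
  {C}: scan cost=60, card=60
  {AD}: card=80; try (D,nl_idx)→360, (A,nl_idx)→360, (D,hash)→560, (A,hash)→560, (D,merge)→600, (A,merge)→600 …(+2); best=360 via (D,nl_idx)
  {DE}: card=1200; try (D,hash)→780, (E,merge)→1670, (D,merge)→1780, (D,nl_idx)→2250, (E,hash)→2480, (E,nl)→6040 …(+1); best=780 via (D,hash)
  {BE}: card=160; try (B,hash)→1420, (E,merge)→2070, (B,merge)→2140, (E,hash)→2560, (E,nl)→12080, (B,nl)→12150; best=1420 via (B,hash)
  {BC}: card=600; try (C,hash)→880, (B,merge)→1120, (C,merge)→1140, (C,nl_idx)→1160, (B,hash)→1240, (B,nl)→4860 …(+1); best=880 via (C,hash)
  {ADE}: card=2400; try (E,merge)→2350, (A,hash)→2460, (E,hash)→2840, (A,nl_idx)→10380, (E,nl)→12360, (A,merge)→15460 …(+1); best=2350 via (E,merge)
  {BDE}: card=1280; try (D,hash)→2060, (B,hash)→3100, (D,merge)→3140, (D,nl_idx)→3660, (D,nl)→7820, (B,merge)→15820 …(+1); best=2060 via (D,hash)
  {BCE}: card=1200; try (C,hash)→2300, (C,merge)→3280, (C,nl_idx)→3580, (E,hash)→3880, (E,merge)→8830, (C,nl)→11020 …(+1); best=2300 via (C,hash)
  {ABDE}: card=2560; try (A,hash)→3820, (B,hash)→5870, (A,nl_idx)→12300, (A,merge)→17700, (B,merge)→34190, (A,nl)→53260 …(+1); best=3820 via (A,hash)
  {BCDE}: card=9600; try (D,hash)→3980, (C,hash)→4060, (D,merge)→16980, (C,merge)→17840, (D,nl_idx)→19100, (C,nl_idx)→19340 …(+2); best=3980 via (D,hash)
  {ABCDE}: card=19200; try (C,hash)→7100, (A,hash)→14060, (C,merge)→37520, (C,nl_idx)→38380, (A,nl_idx)→80780, (A,merge)→148260 …(+2); best=7100 via (C,hash)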